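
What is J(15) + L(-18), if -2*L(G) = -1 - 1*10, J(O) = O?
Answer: 41/2 ≈ 20.500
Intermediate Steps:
L(G) = 11/2 (L(G) = -(-1 - 1*10)/2 = -(-1 - 10)/2 = -½*(-11) = 11/2)
J(15) + L(-18) = 15 + 11/2 = 41/2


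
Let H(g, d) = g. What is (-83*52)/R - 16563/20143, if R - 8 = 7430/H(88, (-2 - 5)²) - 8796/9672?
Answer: -1568449896241/32689571125 ≈ -47.980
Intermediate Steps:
R = 1622875/17732 (R = 8 + (7430/88 - 8796/9672) = 8 + (7430*(1/88) - 8796*1/9672) = 8 + (3715/44 - 733/806) = 8 + 1481019/17732 = 1622875/17732 ≈ 91.522)
(-83*52)/R - 16563/20143 = (-83*52)/(1622875/17732) - 16563/20143 = -4316*17732/1622875 - 16563*1/20143 = -76531312/1622875 - 16563/20143 = -1568449896241/32689571125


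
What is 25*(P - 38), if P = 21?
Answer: -425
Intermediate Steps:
25*(P - 38) = 25*(21 - 38) = 25*(-17) = -425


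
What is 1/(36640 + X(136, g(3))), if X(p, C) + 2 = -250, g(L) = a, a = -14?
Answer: 1/36388 ≈ 2.7482e-5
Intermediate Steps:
g(L) = -14
X(p, C) = -252 (X(p, C) = -2 - 250 = -252)
1/(36640 + X(136, g(3))) = 1/(36640 - 252) = 1/36388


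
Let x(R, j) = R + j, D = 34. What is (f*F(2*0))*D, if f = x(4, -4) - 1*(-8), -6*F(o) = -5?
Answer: 680/3 ≈ 226.67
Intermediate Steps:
F(o) = ⅚ (F(o) = -⅙*(-5) = ⅚)
f = 8 (f = (4 - 4) - 1*(-8) = 0 + 8 = 8)
(f*F(2*0))*D = (8*(⅚))*34 = (20/3)*34 = 680/3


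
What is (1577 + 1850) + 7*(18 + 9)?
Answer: 3616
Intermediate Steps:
(1577 + 1850) + 7*(18 + 9) = 3427 + 7*27 = 3427 + 189 = 3616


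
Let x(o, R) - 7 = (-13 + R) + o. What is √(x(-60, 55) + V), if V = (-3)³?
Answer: I*√38 ≈ 6.1644*I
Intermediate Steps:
V = -27
x(o, R) = -6 + R + o (x(o, R) = 7 + ((-13 + R) + o) = 7 + (-13 + R + o) = -6 + R + o)
√(x(-60, 55) + V) = √((-6 + 55 - 60) - 27) = √(-11 - 27) = √(-38) = I*√38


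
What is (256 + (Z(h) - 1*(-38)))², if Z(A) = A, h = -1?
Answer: 85849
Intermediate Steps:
(256 + (Z(h) - 1*(-38)))² = (256 + (-1 - 1*(-38)))² = (256 + (-1 + 38))² = (256 + 37)² = 293² = 85849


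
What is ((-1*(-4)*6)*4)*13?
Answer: 1248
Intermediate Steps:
((-1*(-4)*6)*4)*13 = ((4*6)*4)*13 = (24*4)*13 = 96*13 = 1248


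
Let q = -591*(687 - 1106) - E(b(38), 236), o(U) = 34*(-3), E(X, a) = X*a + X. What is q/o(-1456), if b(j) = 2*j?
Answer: -76539/34 ≈ -2251.1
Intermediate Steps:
E(X, a) = X + X*a
o(U) = -102
q = 229617 (q = -591*(687 - 1106) - 2*38*(1 + 236) = -591*(-419) - 76*237 = 247629 - 1*18012 = 247629 - 18012 = 229617)
q/o(-1456) = 229617/(-102) = 229617*(-1/102) = -76539/34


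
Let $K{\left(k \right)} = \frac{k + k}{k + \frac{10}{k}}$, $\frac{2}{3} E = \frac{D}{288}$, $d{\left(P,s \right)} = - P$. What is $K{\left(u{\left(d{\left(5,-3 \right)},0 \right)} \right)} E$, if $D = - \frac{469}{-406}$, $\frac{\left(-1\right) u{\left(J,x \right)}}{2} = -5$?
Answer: $\frac{335}{30624} \approx 0.010939$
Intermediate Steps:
$u{\left(J,x \right)} = 10$ ($u{\left(J,x \right)} = \left(-2\right) \left(-5\right) = 10$)
$D = \frac{67}{58}$ ($D = \left(-469\right) \left(- \frac{1}{406}\right) = \frac{67}{58} \approx 1.1552$)
$E = \frac{67}{11136}$ ($E = \frac{3 \frac{67}{58 \cdot 288}}{2} = \frac{3 \cdot \frac{67}{58} \cdot \frac{1}{288}}{2} = \frac{3}{2} \cdot \frac{67}{16704} = \frac{67}{11136} \approx 0.0060165$)
$K{\left(k \right)} = \frac{2 k}{k + \frac{10}{k}}$
$K{\left(u{\left(d{\left(5,-3 \right)},0 \right)} \right)} E = \frac{2 \cdot 10^{2}}{10 + 10^{2}} \cdot \frac{67}{11136} = 2 \cdot 100 \frac{1}{10 + 100} \cdot \frac{67}{11136} = 2 \cdot 100 \cdot \frac{1}{110} \cdot \frac{67}{11136} = \frac{20}{11} \cdot \frac{67}{11136} = \frac{335}{30624}$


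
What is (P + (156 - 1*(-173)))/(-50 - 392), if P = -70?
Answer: -259/442 ≈ -0.58597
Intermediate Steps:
(P + (156 - 1*(-173)))/(-50 - 392) = (-70 + (156 - 1*(-173)))/(-50 - 392) = (-70 + (156 + 173))/(-442) = (-70 + 329)*(-1/442) = 259*(-1/442) = -259/442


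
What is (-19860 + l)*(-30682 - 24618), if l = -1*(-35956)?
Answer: -890108800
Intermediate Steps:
l = 35956
(-19860 + l)*(-30682 - 24618) = (-19860 + 35956)*(-30682 - 24618) = 16096*(-55300) = -890108800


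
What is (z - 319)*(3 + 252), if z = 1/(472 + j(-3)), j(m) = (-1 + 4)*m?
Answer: -37662480/463 ≈ -81345.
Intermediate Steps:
j(m) = 3*m
z = 1/463 (z = 1/(472 + 3*(-3)) = 1/(472 - 9) = 1/463 ≈ 0.0021598)
(z - 319)*(3 + 252) = (1/463 - 319)*(3 + 252) = -147696/463*255 = -37662480/463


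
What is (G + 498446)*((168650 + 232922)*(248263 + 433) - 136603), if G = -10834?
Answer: 48697426937550508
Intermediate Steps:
(G + 498446)*((168650 + 232922)*(248263 + 433) - 136603) = (-10834 + 498446)*((168650 + 232922)*(248263 + 433) - 136603) = 487612*(401572*248696 - 136603) = 487612*(99869350112 - 136603) = 487612*99869213509 = 48697426937550508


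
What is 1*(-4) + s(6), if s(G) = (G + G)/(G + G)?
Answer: -3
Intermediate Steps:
s(G) = 1 (s(G) = (2*G)/((2*G)) = (2*G)*(1/(2*G)) = 1)
1*(-4) + s(6) = 1*(-4) + 1 = -4 + 1 = -3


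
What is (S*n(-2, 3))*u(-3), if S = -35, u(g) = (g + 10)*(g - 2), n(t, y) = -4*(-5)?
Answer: 24500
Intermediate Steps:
n(t, y) = 20
u(g) = (-2 + g)*(10 + g) (u(g) = (10 + g)*(-2 + g) = (-2 + g)*(10 + g))
(S*n(-2, 3))*u(-3) = (-35*20)*(-20 + (-3)² + 8*(-3)) = -700*(-20 + 9 - 24) = -700*(-35) = 24500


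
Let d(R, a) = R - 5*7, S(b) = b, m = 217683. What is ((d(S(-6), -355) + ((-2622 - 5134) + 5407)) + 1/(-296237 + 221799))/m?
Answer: -177906821/16203887154 ≈ -0.010979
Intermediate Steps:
d(R, a) = -35 + R (d(R, a) = R - 35 = -35 + R)
((d(S(-6), -355) + ((-2622 - 5134) + 5407)) + 1/(-296237 + 221799))/m = (((-35 - 6) + ((-2622 - 5134) + 5407)) + 1/(-296237 + 221799))/217683 = ((-41 + (-7756 + 5407)) + 1/(-74438))*(1/217683) = ((-41 - 2349) - 1/74438)*(1/217683) = (-2390 - 1/74438)*(1/217683) = -177906821/74438*1/217683 = -177906821/16203887154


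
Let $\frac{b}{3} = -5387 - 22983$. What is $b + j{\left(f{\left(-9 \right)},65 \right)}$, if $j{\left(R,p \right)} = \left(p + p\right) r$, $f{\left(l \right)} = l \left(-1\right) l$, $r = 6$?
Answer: $-84330$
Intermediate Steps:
$f{\left(l \right)} = - l^{2}$ ($f{\left(l \right)} = - l l = - l^{2}$)
$j{\left(R,p \right)} = 12 p$ ($j{\left(R,p \right)} = \left(p + p\right) 6 = 2 p 6 = 12 p$)
$b = -85110$ ($b = 3 \left(-5387 - 22983\right) = 3 \left(-28370\right) = -85110$)
$b + j{\left(f{\left(-9 \right)},65 \right)} = -85110 + 12 \cdot 65 = -85110 + 780 = -84330$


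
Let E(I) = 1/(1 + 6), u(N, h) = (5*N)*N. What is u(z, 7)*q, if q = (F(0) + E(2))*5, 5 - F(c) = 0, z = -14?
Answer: 25200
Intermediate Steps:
F(c) = 5 (F(c) = 5 - 1*0 = 5 + 0 = 5)
u(N, h) = 5*N²
E(I) = ⅐ (E(I) = 1/7 = ⅐)
q = 180/7 (q = (5 + ⅐)*5 = (36/7)*5 = 180/7 ≈ 25.714)
u(z, 7)*q = (5*(-14)²)*(180/7) = (5*196)*(180/7) = 980*(180/7) = 25200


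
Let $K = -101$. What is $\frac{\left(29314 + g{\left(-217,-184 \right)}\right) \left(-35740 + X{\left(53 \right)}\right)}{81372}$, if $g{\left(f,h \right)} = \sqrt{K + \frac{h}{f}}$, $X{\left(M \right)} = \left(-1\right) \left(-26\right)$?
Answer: $- \frac{261730049}{20343} - \frac{2551 i \sqrt{4716061}}{1261266} \approx -12866.0 - 4.3923 i$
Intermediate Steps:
$X{\left(M \right)} = 26$
$g{\left(f,h \right)} = \sqrt{-101 + \frac{h}{f}}$
$\frac{\left(29314 + g{\left(-217,-184 \right)}\right) \left(-35740 + X{\left(53 \right)}\right)}{81372} = \frac{\left(29314 + \sqrt{-101 - \frac{184}{-217}}\right) \left(-35740 + 26\right)}{81372} = \left(29314 + \sqrt{-101 - - \frac{184}{217}}\right) \left(-35714\right) \frac{1}{81372} = \left(29314 + \sqrt{-101 + \frac{184}{217}}\right) \left(-35714\right) \frac{1}{81372} = \left(29314 + \sqrt{- \frac{21733}{217}}\right) \left(-35714\right) \frac{1}{81372} = \left(29314 + \frac{i \sqrt{4716061}}{217}\right) \left(-35714\right) \frac{1}{81372} = \left(-1046920196 - \frac{5102 i \sqrt{4716061}}{31}\right) \frac{1}{81372} = - \frac{261730049}{20343} - \frac{2551 i \sqrt{4716061}}{1261266}$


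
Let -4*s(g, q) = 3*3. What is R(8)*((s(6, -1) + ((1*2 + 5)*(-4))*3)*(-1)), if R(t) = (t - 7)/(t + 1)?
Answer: 115/12 ≈ 9.5833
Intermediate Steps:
s(g, q) = -9/4 (s(g, q) = -3*3/4 = -1/4*9 = -9/4)
R(t) = (-7 + t)/(1 + t)
R(8)*((s(6, -1) + ((1*2 + 5)*(-4))*3)*(-1)) = ((-7 + 8)/(1 + 8))*((-9/4 + ((1*2 + 5)*(-4))*3)*(-1)) = (1/9)*((-9/4 + ((2 + 5)*(-4))*3)*(-1)) = ((1/9)*1)*((-9/4 + (7*(-4))*3)*(-1)) = ((-9/4 - 28*3)*(-1))/9 = ((-9/4 - 84)*(-1))/9 = (-345/4*(-1))/9 = (1/9)*(345/4) = 115/12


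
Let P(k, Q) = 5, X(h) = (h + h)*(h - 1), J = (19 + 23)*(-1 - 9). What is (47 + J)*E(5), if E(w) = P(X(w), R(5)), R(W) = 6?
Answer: -1865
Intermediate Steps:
J = -420 (J = 42*(-10) = -420)
X(h) = 2*h*(-1 + h) (X(h) = (2*h)*(-1 + h) = 2*h*(-1 + h))
E(w) = 5
(47 + J)*E(5) = (47 - 420)*5 = -373*5 = -1865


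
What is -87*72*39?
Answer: -244296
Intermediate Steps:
-87*72*39 = -6264*39 = -244296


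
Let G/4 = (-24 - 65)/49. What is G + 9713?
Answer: 475581/49 ≈ 9705.7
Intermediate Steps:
G = -356/49 (G = 4*((-24 - 65)/49) = 4*((1/49)*(-89)) = 4*(-89/49) = -356/49 ≈ -7.2653)
G + 9713 = -356/49 + 9713 = 475581/49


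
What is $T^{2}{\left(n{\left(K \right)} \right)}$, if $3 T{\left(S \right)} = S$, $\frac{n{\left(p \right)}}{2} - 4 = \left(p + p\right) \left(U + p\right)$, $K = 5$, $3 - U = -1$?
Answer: $\frac{35344}{9} \approx 3927.1$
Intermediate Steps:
$U = 4$ ($U = 3 - -1 = 3 + 1 = 4$)
$n{\left(p \right)} = 8 + 4 p \left(4 + p\right)$ ($n{\left(p \right)} = 8 + 2 \left(p + p\right) \left(4 + p\right) = 8 + 2 \cdot 2 p \left(4 + p\right) = 8 + 4 p \left(4 + p\right)$)
$T{\left(S \right)} = \frac{S}{3}$
$T^{2}{\left(n{\left(K \right)} \right)} = \left(\frac{8 + 4 \cdot 5^{2} + 16 \cdot 5}{3}\right)^{2} = \left(\frac{8 + 4 \cdot 25 + 80}{3}\right)^{2} = \left(\frac{8 + 100 + 80}{3}\right)^{2} = \left(\frac{1}{3} \cdot 188\right)^{2} = \left(\frac{188}{3}\right)^{2} = \frac{35344}{9}$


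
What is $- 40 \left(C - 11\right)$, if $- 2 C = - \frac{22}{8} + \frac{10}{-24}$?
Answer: $\frac{1130}{3} \approx 376.67$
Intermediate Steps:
$C = \frac{19}{12}$ ($C = - \frac{- \frac{22}{8} + \frac{10}{-24}}{2} = - \frac{\left(-22\right) \frac{1}{8} + 10 \left(- \frac{1}{24}\right)}{2} = - \frac{- \frac{11}{4} - \frac{5}{12}}{2} = \left(- \frac{1}{2}\right) \left(- \frac{19}{6}\right) = \frac{19}{12} \approx 1.5833$)
$- 40 \left(C - 11\right) = - 40 \left(\frac{19}{12} - 11\right) = \left(-40\right) \left(- \frac{113}{12}\right) = \frac{1130}{3}$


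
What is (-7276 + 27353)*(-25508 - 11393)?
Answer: -740861377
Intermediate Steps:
(-7276 + 27353)*(-25508 - 11393) = 20077*(-36901) = -740861377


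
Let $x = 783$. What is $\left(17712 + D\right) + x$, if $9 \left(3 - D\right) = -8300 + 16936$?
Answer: $\frac{157846}{9} \approx 17538.0$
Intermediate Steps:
$D = - \frac{8609}{9}$ ($D = 3 - \frac{-8300 + 16936}{9} = 3 - \frac{8636}{9} = - \frac{8609}{9} \approx -956.56$)
$\left(17712 + D\right) + x = \left(17712 - \frac{8609}{9}\right) + 783 = \frac{150799}{9} + 783 = \frac{157846}{9}$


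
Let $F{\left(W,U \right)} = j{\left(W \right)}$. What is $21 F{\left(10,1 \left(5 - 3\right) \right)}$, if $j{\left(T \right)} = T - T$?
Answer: $0$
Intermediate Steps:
$j{\left(T \right)} = 0$
$F{\left(W,U \right)} = 0$
$21 F{\left(10,1 \left(5 - 3\right) \right)} = 21 \cdot 0 = 0$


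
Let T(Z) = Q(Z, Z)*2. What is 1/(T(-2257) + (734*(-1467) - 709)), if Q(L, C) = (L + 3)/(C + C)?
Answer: -2257/2431885905 ≈ -9.2809e-7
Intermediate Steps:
Q(L, C) = (3 + L)/(2*C) (Q(L, C) = (3 + L)/((2*C)) = (3 + L)*(1/(2*C)) = (3 + L)/(2*C))
T(Z) = (3 + Z)/Z (T(Z) = ((3 + Z)/(2*Z))*2 = (3 + Z)/Z)
1/(T(-2257) + (734*(-1467) - 709)) = 1/((3 - 2257)/(-2257) + (734*(-1467) - 709)) = 1/(-1/2257*(-2254) + (-1076778 - 709)) = 1/(2254/2257 - 1077487) = 1/(-2431885905/2257) = -2257/2431885905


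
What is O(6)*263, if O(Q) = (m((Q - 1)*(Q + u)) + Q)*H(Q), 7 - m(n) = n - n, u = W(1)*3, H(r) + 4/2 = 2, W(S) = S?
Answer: 0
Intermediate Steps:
H(r) = 0 (H(r) = -2 + 2 = 0)
u = 3 (u = 1*3 = 3)
m(n) = 7 (m(n) = 7 - (n - n) = 7 - 1*0 = 7 + 0 = 7)
O(Q) = 0 (O(Q) = (7 + Q)*0 = 0)
O(6)*263 = 0*263 = 0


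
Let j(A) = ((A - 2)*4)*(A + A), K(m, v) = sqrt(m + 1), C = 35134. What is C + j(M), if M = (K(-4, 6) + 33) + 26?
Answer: 62014 + 928*I*sqrt(3) ≈ 62014.0 + 1607.3*I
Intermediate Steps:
K(m, v) = sqrt(1 + m)
M = 59 + I*sqrt(3) (M = (sqrt(1 - 4) + 33) + 26 = (sqrt(-3) + 33) + 26 = (I*sqrt(3) + 33) + 26 = (33 + I*sqrt(3)) + 26 = 59 + I*sqrt(3) ≈ 59.0 + 1.732*I)
j(A) = 2*A*(-8 + 4*A) (j(A) = ((-2 + A)*4)*(2*A) = (-8 + 4*A)*(2*A) = 2*A*(-8 + 4*A))
C + j(M) = 35134 + 8*(59 + I*sqrt(3))*(-2 + (59 + I*sqrt(3))) = 35134 + 8*(59 + I*sqrt(3))*(57 + I*sqrt(3)) = 35134 + 8*(57 + I*sqrt(3))*(59 + I*sqrt(3))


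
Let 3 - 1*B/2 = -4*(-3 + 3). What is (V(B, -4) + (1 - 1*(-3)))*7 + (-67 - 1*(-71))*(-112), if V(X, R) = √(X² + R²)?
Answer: -420 + 14*√13 ≈ -369.52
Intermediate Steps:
B = 6 (B = 6 - (-8)*(-3 + 3) = 6 - (-8)*0 = 6 - 2*0 = 6 + 0 = 6)
V(X, R) = √(R² + X²)
(V(B, -4) + (1 - 1*(-3)))*7 + (-67 - 1*(-71))*(-112) = (√((-4)² + 6²) + (1 - 1*(-3)))*7 + (-67 - 1*(-71))*(-112) = (√(16 + 36) + (1 + 3))*7 + (-67 + 71)*(-112) = (√52 + 4)*7 + 4*(-112) = (2*√13 + 4)*7 - 448 = (4 + 2*√13)*7 - 448 = (28 + 14*√13) - 448 = -420 + 14*√13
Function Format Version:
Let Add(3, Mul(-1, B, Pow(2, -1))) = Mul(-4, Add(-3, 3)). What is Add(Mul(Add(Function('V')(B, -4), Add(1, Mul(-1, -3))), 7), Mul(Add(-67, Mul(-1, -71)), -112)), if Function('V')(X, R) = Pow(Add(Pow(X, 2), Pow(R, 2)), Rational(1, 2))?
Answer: Add(-420, Mul(14, Pow(13, Rational(1, 2)))) ≈ -369.52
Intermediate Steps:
B = 6 (B = Add(6, Mul(-2, Mul(-4, Add(-3, 3)))) = Add(6, Mul(-2, Mul(-4, 0))) = Add(6, Mul(-2, 0)) = Add(6, 0) = 6)
Function('V')(X, R) = Pow(Add(Pow(R, 2), Pow(X, 2)), Rational(1, 2))
Add(Mul(Add(Function('V')(B, -4), Add(1, Mul(-1, -3))), 7), Mul(Add(-67, Mul(-1, -71)), -112)) = Add(Mul(Add(Pow(Add(Pow(-4, 2), Pow(6, 2)), Rational(1, 2)), Add(1, Mul(-1, -3))), 7), Mul(Add(-67, Mul(-1, -71)), -112)) = Add(Mul(Add(Pow(Add(16, 36), Rational(1, 2)), Add(1, 3)), 7), Mul(Add(-67, 71), -112)) = Add(Mul(Add(Pow(52, Rational(1, 2)), 4), 7), Mul(4, -112)) = Add(Mul(Add(Mul(2, Pow(13, Rational(1, 2))), 4), 7), -448) = Add(Mul(Add(4, Mul(2, Pow(13, Rational(1, 2)))), 7), -448) = Add(Add(28, Mul(14, Pow(13, Rational(1, 2)))), -448) = Add(-420, Mul(14, Pow(13, Rational(1, 2))))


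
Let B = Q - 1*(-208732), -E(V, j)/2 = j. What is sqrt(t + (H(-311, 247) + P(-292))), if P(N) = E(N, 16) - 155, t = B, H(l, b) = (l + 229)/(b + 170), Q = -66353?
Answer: sqrt(24725590494)/417 ≈ 377.08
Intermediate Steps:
H(l, b) = (229 + l)/(170 + b)
E(V, j) = -2*j
B = 142379 (B = -66353 - 1*(-208732) = -66353 + 208732 = 142379)
t = 142379
P(N) = -187 (P(N) = -2*16 - 155 = -32 - 155 = -187)
sqrt(t + (H(-311, 247) + P(-292))) = sqrt(142379 + ((229 - 311)/(170 + 247) - 187)) = sqrt(142379 + (-82/417 - 187)) = sqrt(142379 - 78061/417) = sqrt(59293982/417) = sqrt(24725590494)/417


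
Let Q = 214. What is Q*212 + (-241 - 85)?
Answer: 45042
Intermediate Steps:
Q*212 + (-241 - 85) = 214*212 + (-241 - 85) = 45368 - 326 = 45042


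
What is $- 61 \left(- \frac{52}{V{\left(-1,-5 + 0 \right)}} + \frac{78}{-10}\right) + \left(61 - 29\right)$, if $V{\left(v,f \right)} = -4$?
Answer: $- \frac{1426}{5} \approx -285.2$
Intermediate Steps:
$- 61 \left(- \frac{52}{V{\left(-1,-5 + 0 \right)}} + \frac{78}{-10}\right) + \left(61 - 29\right) = - 61 \left(- \frac{52}{-4} + \frac{78}{-10}\right) + \left(61 - 29\right) = - 61 \left(\left(-52\right) \left(- \frac{1}{4}\right) + 78 \left(- \frac{1}{10}\right)\right) + \left(61 - 29\right) = - 61 \left(13 - \frac{39}{5}\right) + 32 = \left(-61\right) \frac{26}{5} + 32 = - \frac{1586}{5} + 32 = - \frac{1426}{5}$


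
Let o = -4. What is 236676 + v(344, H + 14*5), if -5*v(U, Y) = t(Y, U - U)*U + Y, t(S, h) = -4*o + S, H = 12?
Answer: 1149586/5 ≈ 2.2992e+5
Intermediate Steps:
t(S, h) = 16 + S (t(S, h) = -4*(-4) + S = 16 + S)
v(U, Y) = -Y/5 - U*(16 + Y)/5 (v(U, Y) = -((16 + Y)*U + Y)/5 = -(U*(16 + Y) + Y)/5 = -(Y + U*(16 + Y))/5 = -Y/5 - U*(16 + Y)/5)
236676 + v(344, H + 14*5) = 236676 + (-(12 + 14*5)/5 - ⅕*344*(16 + (12 + 14*5))) = 236676 + (-(12 + 70)/5 - ⅕*344*(16 + (12 + 70))) = 236676 + (-⅕*82 - ⅕*344*(16 + 82)) = 236676 + (-82/5 - ⅕*344*98) = 236676 + (-82/5 - 33712/5) = 236676 - 33794/5 = 1149586/5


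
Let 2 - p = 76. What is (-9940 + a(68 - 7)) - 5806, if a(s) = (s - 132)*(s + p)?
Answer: -14823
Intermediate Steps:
p = -74 (p = 2 - 1*76 = 2 - 76 = -74)
a(s) = (-132 + s)*(-74 + s) (a(s) = (s - 132)*(s - 74) = (-132 + s)*(-74 + s))
(-9940 + a(68 - 7)) - 5806 = (-9940 + (9768 + (68 - 7)² - 206*(68 - 7))) - 5806 = (-9940 + (9768 + 61² - 206*61)) - 5806 = (-9940 + (9768 + 3721 - 12566)) - 5806 = (-9940 + 923) - 5806 = -9017 - 5806 = -14823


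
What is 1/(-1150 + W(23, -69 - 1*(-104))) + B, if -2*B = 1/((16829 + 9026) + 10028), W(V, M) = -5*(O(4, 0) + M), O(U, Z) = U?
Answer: -73111/96525270 ≈ -0.00075743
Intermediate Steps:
W(V, M) = -20 - 5*M (W(V, M) = -5*(4 + M) = -20 - 5*M)
B = -1/71766 (B = -1/(2*((16829 + 9026) + 10028)) = -1/(2*(25855 + 10028)) = -1/2/35883 = -1/2*1/35883 = -1/71766 ≈ -1.3934e-5)
1/(-1150 + W(23, -69 - 1*(-104))) + B = 1/(-1150 + (-20 - 5*(-69 - 1*(-104)))) - 1/71766 = 1/(-1150 + (-20 - 5*(-69 + 104))) - 1/71766 = 1/(-1150 + (-20 - 5*35)) - 1/71766 = 1/(-1150 + (-20 - 175)) - 1/71766 = 1/(-1150 - 195) - 1/71766 = 1/(-1345) - 1/71766 = -1/1345 - 1/71766 = -73111/96525270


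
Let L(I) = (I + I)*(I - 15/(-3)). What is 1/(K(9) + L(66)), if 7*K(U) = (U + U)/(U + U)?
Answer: 7/65605 ≈ 0.00010670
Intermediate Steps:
L(I) = 2*I*(5 + I) (L(I) = (2*I)*(I - 15*(-⅓)) = (2*I)*(I + 5) = (2*I)*(5 + I) = 2*I*(5 + I))
K(U) = ⅐ (K(U) = ((U + U)/(U + U))/7 = ((2*U)/((2*U)))/7 = ((2*U)*(1/(2*U)))/7 = (⅐)*1 = ⅐)
1/(K(9) + L(66)) = 1/(⅐ + 2*66*(5 + 66)) = 1/(⅐ + 2*66*71) = 1/(⅐ + 9372) = 1/(65605/7) = 7/65605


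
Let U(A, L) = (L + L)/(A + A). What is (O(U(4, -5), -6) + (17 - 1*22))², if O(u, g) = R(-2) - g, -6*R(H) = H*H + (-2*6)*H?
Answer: 121/9 ≈ 13.444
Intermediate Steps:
U(A, L) = L/A (U(A, L) = (2*L)/((2*A)) = (2*L)*(1/(2*A)) = L/A)
R(H) = 2*H - H²/6 (R(H) = -(H*H + (-2*6)*H)/6 = -(H² - 12*H)/6 = 2*H - H²/6)
O(u, g) = -14/3 - g (O(u, g) = (⅙)*(-2)*(12 - 1*(-2)) - g = (⅙)*(-2)*(12 + 2) - g = (⅙)*(-2)*14 - g = -14/3 - g)
(O(U(4, -5), -6) + (17 - 1*22))² = ((-14/3 - 1*(-6)) + (17 - 1*22))² = ((-14/3 + 6) + (17 - 22))² = (4/3 - 5)² = (-11/3)² = 121/9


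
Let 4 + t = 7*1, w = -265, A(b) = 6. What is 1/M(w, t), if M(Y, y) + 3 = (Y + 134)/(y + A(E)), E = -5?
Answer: -9/158 ≈ -0.056962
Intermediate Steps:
t = 3 (t = -4 + 7*1 = -4 + 7 = 3)
M(Y, y) = -3 + (134 + Y)/(6 + y) (M(Y, y) = -3 + (Y + 134)/(y + 6) = -3 + (134 + Y)/(6 + y))
1/M(w, t) = 1/((116 - 265 - 3*3)/(6 + 3)) = 1/((116 - 265 - 9)/9) = 1/((⅑)*(-158)) = 1/(-158/9) = -9/158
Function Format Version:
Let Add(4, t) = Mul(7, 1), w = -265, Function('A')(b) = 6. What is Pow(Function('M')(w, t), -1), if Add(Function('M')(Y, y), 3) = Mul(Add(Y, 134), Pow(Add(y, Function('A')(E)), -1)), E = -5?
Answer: Rational(-9, 158) ≈ -0.056962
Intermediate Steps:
t = 3 (t = Add(-4, Mul(7, 1)) = Add(-4, 7) = 3)
Function('M')(Y, y) = Add(-3, Mul(Pow(Add(6, y), -1), Add(134, Y))) (Function('M')(Y, y) = Add(-3, Mul(Add(Y, 134), Pow(Add(y, 6), -1))) = Add(-3, Mul(Add(134, Y), Pow(Add(6, y), -1))) = Add(-3, Mul(Pow(Add(6, y), -1), Add(134, Y))))
Pow(Function('M')(w, t), -1) = Pow(Mul(Pow(Add(6, 3), -1), Add(116, -265, Mul(-3, 3))), -1) = Pow(Mul(Pow(9, -1), Add(116, -265, -9)), -1) = Pow(Mul(Rational(1, 9), -158), -1) = Pow(Rational(-158, 9), -1) = Rational(-9, 158)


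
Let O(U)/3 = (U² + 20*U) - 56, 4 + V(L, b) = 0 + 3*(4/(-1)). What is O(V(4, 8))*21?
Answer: -7560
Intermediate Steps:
V(L, b) = -16 (V(L, b) = -4 + (0 + 3*(4/(-1))) = -4 + (0 + 3*(4*(-1))) = -4 + (0 + 3*(-4)) = -4 + (0 - 12) = -4 - 12 = -16)
O(U) = -168 + 3*U² + 60*U (O(U) = 3*((U² + 20*U) - 56) = 3*(-56 + U² + 20*U) = -168 + 3*U² + 60*U)
O(V(4, 8))*21 = (-168 + 3*(-16)² + 60*(-16))*21 = (-168 + 3*256 - 960)*21 = (-168 + 768 - 960)*21 = -360*21 = -7560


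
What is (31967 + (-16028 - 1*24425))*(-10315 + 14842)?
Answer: -38416122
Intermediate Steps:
(31967 + (-16028 - 1*24425))*(-10315 + 14842) = (31967 + (-16028 - 24425))*4527 = (31967 - 40453)*4527 = -8486*4527 = -38416122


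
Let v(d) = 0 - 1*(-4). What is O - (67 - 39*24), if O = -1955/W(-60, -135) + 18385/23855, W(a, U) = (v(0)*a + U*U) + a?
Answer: 14874722999/17104035 ≈ 869.66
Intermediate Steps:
v(d) = 4 (v(d) = 0 + 4 = 4)
W(a, U) = U² + 5*a (W(a, U) = (4*a + U*U) + a = (4*a + U²) + a = (U² + 4*a) + a = U² + 5*a)
O = 11316584/17104035 (O = -1955/((-135)² + 5*(-60)) + 18385/23855 = -1955/(18225 - 300) + 18385*(1/23855) = -1955/17925 + 3677/4771 = -1955*1/17925 + 3677/4771 = -391/3585 + 3677/4771 = 11316584/17104035 ≈ 0.66163)
O - (67 - 39*24) = 11316584/17104035 - (67 - 39*24) = 11316584/17104035 - (67 - 936) = 11316584/17104035 - 1*(-869) = 11316584/17104035 + 869 = 14874722999/17104035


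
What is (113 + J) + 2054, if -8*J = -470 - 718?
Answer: 4631/2 ≈ 2315.5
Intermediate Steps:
J = 297/2 (J = -(-470 - 718)/8 = -⅛*(-1188) = 297/2 ≈ 148.50)
(113 + J) + 2054 = (113 + 297/2) + 2054 = 523/2 + 2054 = 4631/2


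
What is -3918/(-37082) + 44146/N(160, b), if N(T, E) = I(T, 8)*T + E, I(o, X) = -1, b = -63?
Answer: -818074129/4134643 ≈ -197.86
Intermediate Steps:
N(T, E) = E - T (N(T, E) = -T + E = E - T)
-3918/(-37082) + 44146/N(160, b) = -3918/(-37082) + 44146/(-63 - 1*160) = -3918*(-1/37082) + 44146/(-63 - 160) = 1959/18541 + 44146/(-223) = 1959/18541 + 44146*(-1/223) = 1959/18541 - 44146/223 = -818074129/4134643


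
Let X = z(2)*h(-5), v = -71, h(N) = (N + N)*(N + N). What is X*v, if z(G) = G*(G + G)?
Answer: -56800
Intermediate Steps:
z(G) = 2*G**2 (z(G) = G*(2*G) = 2*G**2)
h(N) = 4*N**2 (h(N) = (2*N)*(2*N) = 4*N**2)
X = 800 (X = (2*2**2)*(4*(-5)**2) = (2*4)*(4*25) = 8*100 = 800)
X*v = 800*(-71) = -56800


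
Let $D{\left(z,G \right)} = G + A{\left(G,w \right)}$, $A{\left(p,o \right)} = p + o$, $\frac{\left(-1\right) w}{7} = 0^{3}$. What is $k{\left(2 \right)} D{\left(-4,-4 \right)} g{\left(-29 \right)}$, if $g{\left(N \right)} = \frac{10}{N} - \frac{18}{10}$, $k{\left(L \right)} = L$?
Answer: $\frac{4976}{145} \approx 34.317$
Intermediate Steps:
$w = 0$ ($w = - 7 \cdot 0^{3} = \left(-7\right) 0 = 0$)
$A{\left(p,o \right)} = o + p$
$D{\left(z,G \right)} = 2 G$ ($D{\left(z,G \right)} = G + \left(0 + G\right) = G + G = 2 G$)
$g{\left(N \right)} = - \frac{9}{5} + \frac{10}{N}$ ($g{\left(N \right)} = \frac{10}{N} - \frac{9}{5} = - \frac{9}{5} + \frac{10}{N}$)
$k{\left(2 \right)} D{\left(-4,-4 \right)} g{\left(-29 \right)} = 2 \cdot 2 \left(-4\right) \left(- \frac{9}{5} + \frac{10}{-29}\right) = 2 \left(-8\right) \left(- \frac{9}{5} + 10 \left(- \frac{1}{29}\right)\right) = - 16 \left(- \frac{9}{5} - \frac{10}{29}\right) = \left(-16\right) \left(- \frac{311}{145}\right) = \frac{4976}{145}$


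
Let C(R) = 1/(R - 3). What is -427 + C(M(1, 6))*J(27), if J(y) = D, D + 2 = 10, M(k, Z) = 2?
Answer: -435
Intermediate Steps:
D = 8 (D = -2 + 10 = 8)
J(y) = 8
C(R) = 1/(-3 + R)
-427 + C(M(1, 6))*J(27) = -427 + 8/(-3 + 2) = -427 + 8/(-1) = -427 - 1*8 = -427 - 8 = -435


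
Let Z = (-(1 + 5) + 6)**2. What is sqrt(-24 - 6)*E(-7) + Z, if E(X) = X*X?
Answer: 49*I*sqrt(30) ≈ 268.38*I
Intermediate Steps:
E(X) = X**2
Z = 0 (Z = (-1*6 + 6)**2 = (-6 + 6)**2 = 0**2 = 0)
sqrt(-24 - 6)*E(-7) + Z = sqrt(-24 - 6)*(-7)**2 + 0 = sqrt(-30)*49 + 0 = (I*sqrt(30))*49 + 0 = 49*I*sqrt(30) + 0 = 49*I*sqrt(30)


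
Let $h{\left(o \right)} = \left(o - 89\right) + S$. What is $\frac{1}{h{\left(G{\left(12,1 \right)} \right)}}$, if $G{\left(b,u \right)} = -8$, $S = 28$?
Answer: $- \frac{1}{69} \approx -0.014493$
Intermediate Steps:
$h{\left(o \right)} = -61 + o$ ($h{\left(o \right)} = \left(o - 89\right) + 28 = \left(-89 + o\right) + 28 = -61 + o$)
$\frac{1}{h{\left(G{\left(12,1 \right)} \right)}} = \frac{1}{-61 - 8} = \frac{1}{-69} = - \frac{1}{69}$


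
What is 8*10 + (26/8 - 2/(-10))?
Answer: 1669/20 ≈ 83.450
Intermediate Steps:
8*10 + (26/8 - 2/(-10)) = 80 + (26*(⅛) - 2*(-⅒)) = 80 + (13/4 + ⅕) = 80 + 69/20 = 1669/20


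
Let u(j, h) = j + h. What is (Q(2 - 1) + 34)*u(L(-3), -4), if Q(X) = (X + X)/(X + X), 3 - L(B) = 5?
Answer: -210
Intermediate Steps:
L(B) = -2 (L(B) = 3 - 1*5 = 3 - 5 = -2)
Q(X) = 1 (Q(X) = (2*X)/((2*X)) = (2*X)*(1/(2*X)) = 1)
u(j, h) = h + j
(Q(2 - 1) + 34)*u(L(-3), -4) = (1 + 34)*(-4 - 2) = 35*(-6) = -210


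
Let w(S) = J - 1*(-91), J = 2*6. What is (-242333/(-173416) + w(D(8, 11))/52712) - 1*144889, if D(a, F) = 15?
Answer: -41388520423617/285659506 ≈ -1.4489e+5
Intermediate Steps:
J = 12
w(S) = 103 (w(S) = 12 - 1*(-91) = 12 + 91 = 103)
(-242333/(-173416) + w(D(8, 11))/52712) - 1*144889 = (-242333/(-173416) + 103/52712) - 1*144889 = (-242333*(-1/173416) + 103*(1/52712)) - 144889 = (242333/173416 + 103/52712) - 144889 = 399741217/285659506 - 144889 = -41388520423617/285659506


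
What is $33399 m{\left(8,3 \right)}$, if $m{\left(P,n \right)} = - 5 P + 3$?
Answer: $-1235763$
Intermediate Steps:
$m{\left(P,n \right)} = 3 - 5 P$
$33399 m{\left(8,3 \right)} = 33399 \left(3 - 40\right) = 33399 \left(-37\right) = -1235763$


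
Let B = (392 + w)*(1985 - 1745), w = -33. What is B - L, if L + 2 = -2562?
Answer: 88724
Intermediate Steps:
L = -2564 (L = -2 - 2562 = -2564)
B = 86160 (B = (392 - 33)*(1985 - 1745) = 359*240 = 86160)
B - L = 86160 - 1*(-2564) = 86160 + 2564 = 88724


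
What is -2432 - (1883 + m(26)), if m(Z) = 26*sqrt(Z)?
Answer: -4315 - 26*sqrt(26) ≈ -4447.6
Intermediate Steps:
-2432 - (1883 + m(26)) = -2432 - (1883 + 26*sqrt(26)) = -2432 + (-1883 - 26*sqrt(26)) = -4315 - 26*sqrt(26)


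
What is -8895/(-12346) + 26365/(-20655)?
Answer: -28355213/51001326 ≈ -0.55597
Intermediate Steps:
-8895/(-12346) + 26365/(-20655) = -8895*(-1/12346) + 26365*(-1/20655) = 8895/12346 - 5273/4131 = -28355213/51001326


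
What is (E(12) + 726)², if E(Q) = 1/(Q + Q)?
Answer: 303630625/576 ≈ 5.2714e+5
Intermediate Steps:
E(Q) = 1/(2*Q)
(E(12) + 726)² = ((½)/12 + 726)² = ((½)*(1/12) + 726)² = (1/24 + 726)² = (17425/24)² = 303630625/576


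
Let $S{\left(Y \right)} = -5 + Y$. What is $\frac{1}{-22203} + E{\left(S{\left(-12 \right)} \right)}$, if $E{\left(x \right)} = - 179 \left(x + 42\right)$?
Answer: $- \frac{99358426}{22203} \approx -4475.0$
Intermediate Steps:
$E{\left(x \right)} = -7518 - 179 x$ ($E{\left(x \right)} = - 179 \left(42 + x\right) = -7518 - 179 x$)
$\frac{1}{-22203} + E{\left(S{\left(-12 \right)} \right)} = \frac{1}{-22203} - \left(7518 + 179 \left(-5 - 12\right)\right) = - \frac{1}{22203} - 4475 = - \frac{99358426}{22203}$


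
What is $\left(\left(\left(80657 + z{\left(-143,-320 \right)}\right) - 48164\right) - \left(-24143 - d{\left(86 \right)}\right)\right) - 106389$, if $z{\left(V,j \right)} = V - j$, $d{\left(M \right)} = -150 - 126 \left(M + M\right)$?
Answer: $-71398$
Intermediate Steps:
$d{\left(M \right)} = -150 - 252 M$ ($d{\left(M \right)} = -150 - 126 \cdot 2 M = -150 - 252 M$)
$\left(\left(\left(80657 + z{\left(-143,-320 \right)}\right) - 48164\right) - \left(-24143 - d{\left(86 \right)}\right)\right) - 106389 = \left(\left(\left(80657 - -177\right) - 48164\right) + \left(\left(\left(-150 - 21672\right) + 48723\right) - 24580\right)\right) - 106389 = \left(\left(\left(80657 + \left(-143 + 320\right)\right) - 48164\right) + \left(\left(\left(-150 - 21672\right) + 48723\right) - 24580\right)\right) - 106389 = \left(\left(\left(80657 + 177\right) - 48164\right) + \left(\left(-21822 + 48723\right) - 24580\right)\right) - 106389 = \left(\left(80834 - 48164\right) + \left(26901 - 24580\right)\right) - 106389 = \left(32670 + 2321\right) - 106389 = 34991 - 106389 = -71398$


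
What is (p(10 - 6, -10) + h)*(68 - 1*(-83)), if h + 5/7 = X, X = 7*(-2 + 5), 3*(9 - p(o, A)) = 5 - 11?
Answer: 33069/7 ≈ 4724.1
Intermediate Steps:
p(o, A) = 11 (p(o, A) = 9 - (5 - 11)/3 = 9 - ⅓*(-6) = 9 + 2 = 11)
X = 21 (X = 7*3 = 21)
h = 142/7 (h = -5/7 + 21 = 142/7 ≈ 20.286)
(p(10 - 6, -10) + h)*(68 - 1*(-83)) = (11 + 142/7)*(68 - 1*(-83)) = 219*(68 + 83)/7 = (219/7)*151 = 33069/7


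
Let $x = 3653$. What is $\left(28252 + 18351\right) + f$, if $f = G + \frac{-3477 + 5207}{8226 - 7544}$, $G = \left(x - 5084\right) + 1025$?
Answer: $\frac{15754042}{341} \approx 46200.0$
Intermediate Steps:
$G = -406$ ($G = \left(3653 - 5084\right) + 1025 = -1431 + 1025 = -406$)
$f = - \frac{137581}{341}$ ($f = -406 + \frac{-3477 + 5207}{8226 - 7544} = -406 + \frac{1730}{682} = -406 + 1730 \cdot \frac{1}{682} = -406 + \frac{865}{341} = - \frac{137581}{341} \approx -403.46$)
$\left(28252 + 18351\right) + f = \left(28252 + 18351\right) - \frac{137581}{341} = 46603 - \frac{137581}{341} = \frac{15754042}{341}$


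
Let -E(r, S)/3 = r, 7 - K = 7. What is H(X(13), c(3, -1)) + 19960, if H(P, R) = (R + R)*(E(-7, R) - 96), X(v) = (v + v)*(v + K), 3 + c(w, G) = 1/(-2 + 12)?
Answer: 20395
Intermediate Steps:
K = 0 (K = 7 - 1*7 = 7 - 7 = 0)
E(r, S) = -3*r
c(w, G) = -29/10 (c(w, G) = -3 + 1/(-2 + 12) = -3 + 1/10 = -29/10)
X(v) = 2*v**2 (X(v) = (v + v)*(v + 0) = (2*v)*v = 2*v**2)
H(P, R) = -150*R (H(P, R) = (R + R)*(-3*(-7) - 96) = (2*R)*(21 - 96) = (2*R)*(-75) = -150*R)
H(X(13), c(3, -1)) + 19960 = -150*(-29/10) + 19960 = 435 + 19960 = 20395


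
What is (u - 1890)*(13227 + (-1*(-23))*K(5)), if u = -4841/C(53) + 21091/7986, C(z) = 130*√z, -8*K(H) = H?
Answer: -1593172931749/63888 - 511698541*√53/55120 ≈ -2.5005e+7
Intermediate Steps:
K(H) = -H/8
u = 21091/7986 - 4841*√53/6890 (u = -4841*√53/6890 + 21091/7986 = 21091/7986 - 4841*√53/6890 ≈ -2.4741)
(u - 1890)*(13227 + (-1*(-23))*K(5)) = ((21091/7986 - 4841*√53/6890) - 1890)*(13227 + (-1*(-23))*(-⅛*5)) = (-15072449/7986 - 4841*√53/6890)*(13227 + 23*(-5/8)) = (-15072449/7986 - 4841*√53/6890)*(13227 - 115/8) = (-15072449/7986 - 4841*√53/6890)*(105701/8) = -1593172931749/63888 - 511698541*√53/55120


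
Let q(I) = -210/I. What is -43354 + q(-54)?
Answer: -390151/9 ≈ -43350.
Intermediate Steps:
-43354 + q(-54) = -43354 - 210/(-54) = -43354 - 210*(-1/54) = -43354 + 35/9 = -390151/9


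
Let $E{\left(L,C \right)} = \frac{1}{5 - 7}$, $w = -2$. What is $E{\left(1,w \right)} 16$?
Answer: $-8$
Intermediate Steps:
$E{\left(L,C \right)} = - \frac{1}{2}$ ($E{\left(L,C \right)} = \frac{1}{-2} = - \frac{1}{2}$)
$E{\left(1,w \right)} 16 = \left(- \frac{1}{2}\right) 16 = -8$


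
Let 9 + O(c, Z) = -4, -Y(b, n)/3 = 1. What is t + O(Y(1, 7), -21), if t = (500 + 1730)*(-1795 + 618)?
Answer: -2624723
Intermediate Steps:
Y(b, n) = -3 (Y(b, n) = -3*1 = -3)
O(c, Z) = -13 (O(c, Z) = -9 - 4 = -13)
t = -2624710 (t = 2230*(-1177) = -2624710)
t + O(Y(1, 7), -21) = -2624710 - 13 = -2624723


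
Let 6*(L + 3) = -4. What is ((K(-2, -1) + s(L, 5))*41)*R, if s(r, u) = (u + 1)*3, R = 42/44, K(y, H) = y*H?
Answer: 8610/11 ≈ 782.73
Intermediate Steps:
K(y, H) = H*y
R = 21/22 (R = 42*(1/44) = 21/22 ≈ 0.95455)
L = -11/3 (L = -3 + (⅙)*(-4) = -3 - ⅔ = -11/3 ≈ -3.6667)
s(r, u) = 3 + 3*u (s(r, u) = (1 + u)*3 = 3 + 3*u)
((K(-2, -1) + s(L, 5))*41)*R = ((-1*(-2) + (3 + 3*5))*41)*(21/22) = ((2 + (3 + 15))*41)*(21/22) = ((2 + 18)*41)*(21/22) = (20*41)*(21/22) = 820*(21/22) = 8610/11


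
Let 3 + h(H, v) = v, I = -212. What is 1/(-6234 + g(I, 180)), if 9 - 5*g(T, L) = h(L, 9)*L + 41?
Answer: -5/32282 ≈ -0.00015488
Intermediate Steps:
h(H, v) = -3 + v
g(T, L) = -32/5 - 6*L/5 (g(T, L) = 9/5 - ((-3 + 9)*L + 41)/5 = 9/5 - (6*L + 41)/5 = 9/5 - (41 + 6*L)/5 = 9/5 + (-41/5 - 6*L/5) = -32/5 - 6*L/5)
1/(-6234 + g(I, 180)) = 1/(-6234 + (-32/5 - 6/5*180)) = 1/(-6234 + (-32/5 - 216)) = 1/(-6234 - 1112/5) = 1/(-32282/5) = -5/32282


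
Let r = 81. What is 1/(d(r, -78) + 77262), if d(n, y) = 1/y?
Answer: 78/6026435 ≈ 1.2943e-5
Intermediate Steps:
1/(d(r, -78) + 77262) = 1/(1/(-78) + 77262) = 1/(-1/78 + 77262) = 1/(6026435/78) = 78/6026435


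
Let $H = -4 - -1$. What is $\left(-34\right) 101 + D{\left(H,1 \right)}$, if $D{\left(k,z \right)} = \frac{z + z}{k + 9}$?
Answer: $- \frac{10301}{3} \approx -3433.7$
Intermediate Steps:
$H = -3$ ($H = -4 + 1 = -3$)
$D{\left(k,z \right)} = \frac{2 z}{9 + k}$
$\left(-34\right) 101 + D{\left(H,1 \right)} = \left(-34\right) 101 + 2 \cdot 1 \frac{1}{9 - 3} = -3434 + 2 \cdot 1 \cdot \frac{1}{6} = -3434 + \frac{1}{3} = - \frac{10301}{3}$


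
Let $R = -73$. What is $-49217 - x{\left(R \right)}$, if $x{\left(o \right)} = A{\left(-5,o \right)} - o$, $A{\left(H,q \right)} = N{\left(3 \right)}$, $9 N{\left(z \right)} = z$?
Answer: $- \frac{147871}{3} \approx -49290.0$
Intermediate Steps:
$N{\left(z \right)} = \frac{z}{9}$
$A{\left(H,q \right)} = \frac{1}{3}$ ($A{\left(H,q \right)} = \frac{1}{9} \cdot 3 = \frac{1}{3}$)
$x{\left(o \right)} = \frac{1}{3} - o$
$-49217 - x{\left(R \right)} = -49217 - \left(\frac{1}{3} - -73\right) = -49217 - \left(\frac{1}{3} + 73\right) = -49217 - \frac{220}{3} = - \frac{147871}{3}$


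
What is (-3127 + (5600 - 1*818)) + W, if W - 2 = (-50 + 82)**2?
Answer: 2681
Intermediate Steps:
W = 1026 (W = 2 + (-50 + 82)**2 = 2 + 32**2 = 2 + 1024 = 1026)
(-3127 + (5600 - 1*818)) + W = (-3127 + (5600 - 1*818)) + 1026 = (-3127 + (5600 - 818)) + 1026 = (-3127 + 4782) + 1026 = 1655 + 1026 = 2681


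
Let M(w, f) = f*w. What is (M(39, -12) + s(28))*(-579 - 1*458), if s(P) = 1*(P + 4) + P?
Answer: 423096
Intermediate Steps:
s(P) = 4 + 2*P (s(P) = 1*(4 + P) + P = (4 + P) + P = 4 + 2*P)
(M(39, -12) + s(28))*(-579 - 1*458) = (-12*39 + (4 + 2*28))*(-579 - 1*458) = (-468 + (4 + 56))*(-579 - 458) = (-468 + 60)*(-1037) = -408*(-1037) = 423096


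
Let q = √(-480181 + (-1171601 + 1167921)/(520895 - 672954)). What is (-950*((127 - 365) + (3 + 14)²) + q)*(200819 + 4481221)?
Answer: -226844838000 + 4682040*I*√11102715462348941/152059 ≈ -2.2684e+11 + 3.2444e+9*I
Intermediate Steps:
q = I*√11102715462348941/152059 (q = √(-480181 - 3680/(-152059)) = √(-480181 - 3680*(-1/152059)) = √(-480181 + 3680/152059) = √(-73015838999/152059) = I*√11102715462348941/152059 ≈ 692.95*I)
(-950*((127 - 365) + (3 + 14)²) + q)*(200819 + 4481221) = (-950*((127 - 365) + (3 + 14)²) + I*√11102715462348941/152059)*(200819 + 4481221) = (-950*(-238 + 17²) + I*√11102715462348941/152059)*4682040 = (-950*(-238 + 289) + I*√11102715462348941/152059)*4682040 = (-950*51 + I*√11102715462348941/152059)*4682040 = (-48450 + I*√11102715462348941/152059)*4682040 = -226844838000 + 4682040*I*√11102715462348941/152059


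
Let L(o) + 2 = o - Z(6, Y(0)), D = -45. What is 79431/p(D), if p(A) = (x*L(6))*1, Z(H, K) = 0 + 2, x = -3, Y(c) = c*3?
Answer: -26477/2 ≈ -13239.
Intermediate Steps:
Y(c) = 3*c
Z(H, K) = 2
L(o) = -4 + o (L(o) = -2 + (o - 1*2) = -2 + (o - 2) = -2 + (-2 + o) = -4 + o)
p(A) = -6 (p(A) = -3*(-4 + 6)*1 = -3*2*1 = -6*1 = -6)
79431/p(D) = 79431/(-6) = 79431*(-⅙) = -26477/2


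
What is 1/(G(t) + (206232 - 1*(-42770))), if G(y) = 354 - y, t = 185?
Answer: 1/249171 ≈ 4.0133e-6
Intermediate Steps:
1/(G(t) + (206232 - 1*(-42770))) = 1/((354 - 1*185) + (206232 - 1*(-42770))) = 1/((354 - 185) + (206232 + 42770)) = 1/(169 + 249002) = 1/249171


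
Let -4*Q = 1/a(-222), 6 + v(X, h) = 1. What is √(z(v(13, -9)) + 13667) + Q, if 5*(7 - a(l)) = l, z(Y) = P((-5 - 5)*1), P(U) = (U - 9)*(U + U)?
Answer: -5/1028 + √14047 ≈ 118.52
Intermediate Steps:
v(X, h) = -5 (v(X, h) = -6 + 1 = -5)
P(U) = 2*U*(-9 + U) (P(U) = (-9 + U)*(2*U) = 2*U*(-9 + U))
z(Y) = 380 (z(Y) = 2*((-5 - 5)*1)*(-9 + (-5 - 5)*1) = 2*(-10*1)*(-9 - 10*1) = 2*(-10)*(-9 - 10) = 2*(-10)*(-19) = 380)
a(l) = 7 - l/5
Q = -5/1028 (Q = -1/(4*(7 - ⅕*(-222))) = -1/(4*(7 + 222/5)) = -1/(4*257/5) = -¼*5/257 = -5/1028 ≈ -0.0048638)
√(z(v(13, -9)) + 13667) + Q = √(380 + 13667) - 5/1028 = √14047 - 5/1028 = -5/1028 + √14047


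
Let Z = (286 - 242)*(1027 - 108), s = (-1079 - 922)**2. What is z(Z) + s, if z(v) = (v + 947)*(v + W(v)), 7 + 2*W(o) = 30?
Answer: 3355685787/2 ≈ 1.6778e+9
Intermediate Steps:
W(o) = 23/2 (W(o) = -7/2 + (1/2)*30 = -7/2 + 15 = 23/2)
s = 4004001 (s = (-2001)**2 = 4004001)
Z = 40436 (Z = 44*919 = 40436)
z(v) = (947 + v)*(23/2 + v) (z(v) = (v + 947)*(v + 23/2) = (947 + v)*(23/2 + v))
z(Z) + s = (21781/2 + 40436**2 + (1917/2)*40436) + 4004001 = (21781/2 + 1635070096 + 38757906) + 4004001 = 3347677785/2 + 4004001 = 3355685787/2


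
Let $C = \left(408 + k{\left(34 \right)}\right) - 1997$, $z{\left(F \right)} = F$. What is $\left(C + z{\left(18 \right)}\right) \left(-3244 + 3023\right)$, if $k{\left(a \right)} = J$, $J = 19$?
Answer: $342992$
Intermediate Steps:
$k{\left(a \right)} = 19$
$C = -1570$ ($C = \left(408 + 19\right) - 1997 = 427 - 1997 = -1570$)
$\left(C + z{\left(18 \right)}\right) \left(-3244 + 3023\right) = \left(-1570 + 18\right) \left(-3244 + 3023\right) = \left(-1552\right) \left(-221\right) = 342992$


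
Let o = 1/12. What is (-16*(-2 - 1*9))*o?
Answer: 44/3 ≈ 14.667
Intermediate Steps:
o = 1/12 ≈ 0.083333
(-16*(-2 - 1*9))*o = -16*(-2 - 1*9)*(1/12) = -16*(-2 - 9)*(1/12) = -16*(-11)*(1/12) = 176*(1/12) = 44/3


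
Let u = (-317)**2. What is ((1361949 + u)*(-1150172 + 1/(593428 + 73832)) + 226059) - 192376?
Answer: -561184078261279171/333630 ≈ -1.6821e+12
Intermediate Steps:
u = 100489
((1361949 + u)*(-1150172 + 1/(593428 + 73832)) + 226059) - 192376 = ((1361949 + 100489)*(-1150172 + 1/(593428 + 73832)) + 226059) - 192376 = (1462438*(-1150172 + 1/667260) + 226059) - 192376 = (1462438*(-767463768719/667260) + 226059) - 192376 = (-561184089498938461/333630 + 226059) - 192376 = -561184014078874291/333630 - 192376 = -561184078261279171/333630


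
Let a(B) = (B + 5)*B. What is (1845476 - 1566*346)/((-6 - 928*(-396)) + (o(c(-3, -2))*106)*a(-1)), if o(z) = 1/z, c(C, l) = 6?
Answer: 1955460/551117 ≈ 3.5482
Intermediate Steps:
a(B) = B*(5 + B) (a(B) = (5 + B)*B = B*(5 + B))
(1845476 - 1566*346)/((-6 - 928*(-396)) + (o(c(-3, -2))*106)*a(-1)) = (1845476 - 1566*346)/((-6 - 928*(-396)) + (106/6)*(-(5 - 1))) = (1845476 - 541836)/((-6 + 367488) + ((1/6)*106)*(-1*4)) = 1303640/(367482 + (53/3)*(-4)) = 1303640/(367482 - 212/3) = 1303640/(1102234/3) = 1303640*(3/1102234) = 1955460/551117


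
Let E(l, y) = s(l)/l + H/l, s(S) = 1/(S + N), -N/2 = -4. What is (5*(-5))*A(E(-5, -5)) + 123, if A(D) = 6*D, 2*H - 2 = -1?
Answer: 148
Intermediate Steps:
H = 1/2 (H = 1 + (1/2)*(-1) = 1 - 1/2 = 1/2 ≈ 0.50000)
N = 8 (N = -2*(-4) = 8)
s(S) = 1/(8 + S) (s(S) = 1/(S + 8) = 1/(8 + S))
E(l, y) = 1/(2*l) + 1/(l*(8 + l)) (E(l, y) = 1/((8 + l)*l) + 1/(2*l) = 1/(l*(8 + l)) + 1/(2*l) = 1/(2*l) + 1/(l*(8 + l)))
(5*(-5))*A(E(-5, -5)) + 123 = (5*(-5))*(6*((1/2)*(10 - 5)/(-5*(8 - 5)))) + 123 = -150*(1/2)*(-1/5)*5/3 + 123 = -150*(1/2)*(-1/5)*(1/3)*5 + 123 = -150*(-1)/6 + 123 = -25*(-1) + 123 = 25 + 123 = 148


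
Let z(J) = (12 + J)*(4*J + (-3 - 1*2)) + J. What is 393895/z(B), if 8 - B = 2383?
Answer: 78779/4491588 ≈ 0.017539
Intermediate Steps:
B = -2375 (B = 8 - 1*2383 = 8 - 2383 = -2375)
z(J) = J + (-5 + 4*J)*(12 + J) (z(J) = (12 + J)*(4*J + (-3 - 2)) + J = (12 + J)*(4*J - 5) + J = (12 + J)*(-5 + 4*J) + J = (-5 + 4*J)*(12 + J) + J = J + (-5 + 4*J)*(12 + J))
393895/z(B) = 393895/(-60 + 4*(-2375)² + 44*(-2375)) = 393895/(-60 + 4*5640625 - 104500) = 393895/(-60 + 22562500 - 104500) = 393895/22457940 = 393895*(1/22457940) = 78779/4491588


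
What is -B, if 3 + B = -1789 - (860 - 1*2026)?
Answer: 626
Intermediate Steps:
B = -626 (B = -3 + (-1789 - (860 - 1*2026)) = -3 + (-1789 - (860 - 2026)) = -3 + (-1789 - 1*(-1166)) = -3 + (-1789 + 1166) = -3 - 623 = -626)
-B = -1*(-626) = 626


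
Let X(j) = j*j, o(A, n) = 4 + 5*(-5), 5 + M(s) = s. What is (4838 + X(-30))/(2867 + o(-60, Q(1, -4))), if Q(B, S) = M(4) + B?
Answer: 2869/1423 ≈ 2.0162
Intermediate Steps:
M(s) = -5 + s
Q(B, S) = -1 + B (Q(B, S) = (-5 + 4) + B = -1 + B)
o(A, n) = -21 (o(A, n) = 4 - 25 = -21)
X(j) = j**2
(4838 + X(-30))/(2867 + o(-60, Q(1, -4))) = (4838 + (-30)**2)/(2867 - 21) = (4838 + 900)/2846 = 5738*(1/2846) = 2869/1423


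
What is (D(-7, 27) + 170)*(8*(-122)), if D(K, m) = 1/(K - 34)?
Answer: -6801744/41 ≈ -1.6590e+5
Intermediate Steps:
D(K, m) = 1/(-34 + K)
(D(-7, 27) + 170)*(8*(-122)) = (1/(-34 - 7) + 170)*(8*(-122)) = (1/(-41) + 170)*(-976) = (-1/41 + 170)*(-976) = (6969/41)*(-976) = -6801744/41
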